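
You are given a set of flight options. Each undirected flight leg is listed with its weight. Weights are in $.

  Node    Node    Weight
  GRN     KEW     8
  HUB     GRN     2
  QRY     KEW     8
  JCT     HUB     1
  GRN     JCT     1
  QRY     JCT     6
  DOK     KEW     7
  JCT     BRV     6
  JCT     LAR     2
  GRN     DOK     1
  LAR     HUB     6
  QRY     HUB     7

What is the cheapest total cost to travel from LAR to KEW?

$11

Running Dijkstra from LAR:
LAR: 0
JCT: 2  (via LAR)
GRN: 3  (via JCT)
HUB: 3  (via JCT)
DOK: 4  (via GRN)
QRY: 8  (via JCT)
BRV: 8  (via JCT)
KEW: 11  (via GRN)
Shortest route: LAR → JCT → GRN → KEW = $11.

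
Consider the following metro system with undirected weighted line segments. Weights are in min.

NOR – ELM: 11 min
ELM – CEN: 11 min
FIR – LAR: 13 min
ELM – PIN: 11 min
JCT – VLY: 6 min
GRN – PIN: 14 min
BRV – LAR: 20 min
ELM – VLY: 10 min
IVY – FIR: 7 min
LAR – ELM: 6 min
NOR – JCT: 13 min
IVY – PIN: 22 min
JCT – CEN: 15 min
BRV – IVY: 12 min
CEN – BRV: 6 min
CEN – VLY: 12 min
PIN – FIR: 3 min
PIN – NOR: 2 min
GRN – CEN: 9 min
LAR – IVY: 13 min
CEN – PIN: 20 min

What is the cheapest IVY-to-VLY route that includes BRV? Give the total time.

Best IVY to BRV: IVY–BRV costing 12
Shortest BRV→VLY: BRV–CEN–VLY = 18
Total via BRV: 12 + 18 = 30 min.

30 min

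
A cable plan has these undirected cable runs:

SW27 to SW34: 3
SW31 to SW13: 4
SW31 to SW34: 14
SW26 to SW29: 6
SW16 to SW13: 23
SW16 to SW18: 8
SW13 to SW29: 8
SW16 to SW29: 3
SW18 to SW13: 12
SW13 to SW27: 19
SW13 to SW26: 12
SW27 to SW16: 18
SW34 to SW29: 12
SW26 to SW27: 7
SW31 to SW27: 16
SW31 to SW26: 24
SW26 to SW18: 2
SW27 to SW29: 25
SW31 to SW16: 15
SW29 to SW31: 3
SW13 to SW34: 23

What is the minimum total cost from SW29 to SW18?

8

Settle nodes by increasing distance from SW29:
SW29: 0
SW16: 3  (via SW29)
SW31: 3  (via SW29)
SW26: 6  (via SW29)
SW13: 7  (via SW31)
SW18: 8  (via SW26)
Shortest route: SW29 → SW26 → SW18 = 8.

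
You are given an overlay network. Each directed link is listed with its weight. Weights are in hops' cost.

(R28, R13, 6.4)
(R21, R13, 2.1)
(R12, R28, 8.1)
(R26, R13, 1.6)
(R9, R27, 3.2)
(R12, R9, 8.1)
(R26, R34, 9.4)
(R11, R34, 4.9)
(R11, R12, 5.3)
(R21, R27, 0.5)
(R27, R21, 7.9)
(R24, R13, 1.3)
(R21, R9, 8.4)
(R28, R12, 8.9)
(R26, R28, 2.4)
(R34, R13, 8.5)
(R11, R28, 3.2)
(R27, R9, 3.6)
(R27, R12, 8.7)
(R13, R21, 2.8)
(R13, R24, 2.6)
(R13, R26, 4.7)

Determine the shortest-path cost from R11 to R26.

Enumerating some paths:
R11–R34–R13–R26: 4.9+8.5+4.7 = 18.1
R11–R28–R13–R26: 3.2+6.4+4.7 = 14.3
R11–R12–R28–R13–R26: 5.3+8.1+6.4+4.7 = 24.5
Cheapest is R11–R28–R13–R26 at 14.3 hops' cost.

14.3 hops' cost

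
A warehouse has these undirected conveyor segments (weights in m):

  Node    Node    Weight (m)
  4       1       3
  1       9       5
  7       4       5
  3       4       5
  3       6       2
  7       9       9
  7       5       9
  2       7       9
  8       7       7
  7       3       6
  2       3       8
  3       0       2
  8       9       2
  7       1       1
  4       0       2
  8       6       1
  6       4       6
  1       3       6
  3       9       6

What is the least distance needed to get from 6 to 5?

Candidate routes:
6–8–9–1–7–5: 1+2+5+1+9 = 18
6–3–1–7–5: 2+6+1+9 = 18
6–3–0–4–1–7–5: 2+2+2+3+1+9 = 19
6–8–7–5: 1+7+9 = 17
Cheapest is 6–8–7–5 at 17 m.

17 m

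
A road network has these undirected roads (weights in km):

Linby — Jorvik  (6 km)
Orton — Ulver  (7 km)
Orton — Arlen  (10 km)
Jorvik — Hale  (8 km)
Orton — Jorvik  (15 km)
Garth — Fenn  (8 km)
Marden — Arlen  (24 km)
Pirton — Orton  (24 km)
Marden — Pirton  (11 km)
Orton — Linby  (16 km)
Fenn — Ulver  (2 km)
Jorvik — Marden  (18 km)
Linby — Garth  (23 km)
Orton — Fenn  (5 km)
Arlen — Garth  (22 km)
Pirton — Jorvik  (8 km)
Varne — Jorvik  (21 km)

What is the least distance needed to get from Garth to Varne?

49 km

Running Dijkstra from Garth:
Garth: 0
Fenn: 8  (via Garth)
Ulver: 10  (via Fenn)
Orton: 13  (via Fenn)
Arlen: 22  (via Garth)
Linby: 23  (via Garth)
Jorvik: 28  (via Orton)
Pirton: 36  (via Jorvik)
Hale: 36  (via Jorvik)
Marden: 46  (via Arlen)
Varne: 49  (via Jorvik)
Shortest route: Garth → Fenn → Orton → Jorvik → Varne = 49 km.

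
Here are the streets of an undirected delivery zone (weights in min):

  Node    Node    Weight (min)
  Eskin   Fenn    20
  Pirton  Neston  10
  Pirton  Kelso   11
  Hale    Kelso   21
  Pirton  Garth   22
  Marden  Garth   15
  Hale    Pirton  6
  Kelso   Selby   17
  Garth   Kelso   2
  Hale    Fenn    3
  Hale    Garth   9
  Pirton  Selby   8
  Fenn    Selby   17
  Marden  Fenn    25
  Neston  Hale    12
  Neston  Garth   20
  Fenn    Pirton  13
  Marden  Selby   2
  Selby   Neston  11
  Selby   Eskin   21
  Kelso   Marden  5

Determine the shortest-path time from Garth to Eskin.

Shortest distances from Garth:
Garth: 0
Kelso: 2  (via Garth)
Marden: 7  (via Kelso)
Selby: 9  (via Marden)
Hale: 9  (via Garth)
Fenn: 12  (via Hale)
Pirton: 13  (via Kelso)
Neston: 20  (via Garth)
Eskin: 30  (via Selby)
Shortest route: Garth → Kelso → Marden → Selby → Eskin = 30 min.

30 min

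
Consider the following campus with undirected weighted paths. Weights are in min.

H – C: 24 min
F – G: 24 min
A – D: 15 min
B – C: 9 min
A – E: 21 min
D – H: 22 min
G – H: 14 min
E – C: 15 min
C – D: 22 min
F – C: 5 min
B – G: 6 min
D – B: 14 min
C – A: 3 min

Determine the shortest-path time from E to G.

Candidate routes:
E–C–B–G: 15+9+6 = 30
E–A–C–B–G: 21+3+9+6 = 39
Cheapest is E–C–B–G at 30 min.

30 min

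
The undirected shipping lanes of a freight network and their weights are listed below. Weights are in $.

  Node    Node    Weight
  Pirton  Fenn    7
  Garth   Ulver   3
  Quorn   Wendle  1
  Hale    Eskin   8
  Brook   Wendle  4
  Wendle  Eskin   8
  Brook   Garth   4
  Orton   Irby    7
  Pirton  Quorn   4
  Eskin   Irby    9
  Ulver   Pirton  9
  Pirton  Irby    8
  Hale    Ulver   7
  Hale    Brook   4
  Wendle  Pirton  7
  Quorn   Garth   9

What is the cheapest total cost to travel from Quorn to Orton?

Settle nodes by increasing distance from Quorn:
Quorn: 0
Wendle: 1  (via Quorn)
Pirton: 4  (via Quorn)
Brook: 5  (via Wendle)
Garth: 9  (via Quorn)
Eskin: 9  (via Wendle)
Hale: 9  (via Brook)
Fenn: 11  (via Pirton)
Ulver: 12  (via Garth)
Irby: 12  (via Pirton)
Orton: 19  (via Irby)
Shortest route: Quorn → Pirton → Irby → Orton = $19.

$19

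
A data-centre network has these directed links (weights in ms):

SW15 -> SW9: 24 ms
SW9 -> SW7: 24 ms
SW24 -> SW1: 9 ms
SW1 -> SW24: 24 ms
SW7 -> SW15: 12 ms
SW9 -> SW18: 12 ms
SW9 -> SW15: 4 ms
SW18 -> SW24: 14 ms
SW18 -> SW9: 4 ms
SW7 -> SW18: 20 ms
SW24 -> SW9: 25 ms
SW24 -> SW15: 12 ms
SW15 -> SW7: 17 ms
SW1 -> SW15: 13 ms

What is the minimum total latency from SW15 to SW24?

50 ms

Shortest distances from SW15:
SW15: 0
SW7: 17  (via SW15)
SW9: 24  (via SW15)
SW18: 36  (via SW9)
SW24: 50  (via SW18)
Shortest route: SW15 → SW9 → SW18 → SW24 = 50 ms.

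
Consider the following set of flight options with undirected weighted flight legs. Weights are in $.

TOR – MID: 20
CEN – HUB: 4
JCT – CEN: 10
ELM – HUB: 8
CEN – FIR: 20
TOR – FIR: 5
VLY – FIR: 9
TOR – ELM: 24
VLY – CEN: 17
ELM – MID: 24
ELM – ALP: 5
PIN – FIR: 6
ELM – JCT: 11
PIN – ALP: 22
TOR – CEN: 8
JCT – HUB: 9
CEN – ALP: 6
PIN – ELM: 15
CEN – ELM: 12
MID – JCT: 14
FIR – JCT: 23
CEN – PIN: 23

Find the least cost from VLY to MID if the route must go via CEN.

Shortest VLY→CEN: VLY–CEN = 17
Shortest CEN→MID: CEN–JCT–MID = 24
Total via CEN: 17 + 24 = $41.

$41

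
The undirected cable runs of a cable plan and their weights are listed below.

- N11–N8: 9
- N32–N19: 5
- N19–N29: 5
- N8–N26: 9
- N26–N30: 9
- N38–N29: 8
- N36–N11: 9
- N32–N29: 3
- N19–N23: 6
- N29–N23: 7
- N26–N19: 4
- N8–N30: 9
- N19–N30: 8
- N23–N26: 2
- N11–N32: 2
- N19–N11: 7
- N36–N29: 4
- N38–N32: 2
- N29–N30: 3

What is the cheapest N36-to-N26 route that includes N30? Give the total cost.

16

Shortest N36→N30: N36 → N29 → N30 = 7
Best N30 to N26: N30 → N26 costing 9
Total via N30: 7 + 9 = 16.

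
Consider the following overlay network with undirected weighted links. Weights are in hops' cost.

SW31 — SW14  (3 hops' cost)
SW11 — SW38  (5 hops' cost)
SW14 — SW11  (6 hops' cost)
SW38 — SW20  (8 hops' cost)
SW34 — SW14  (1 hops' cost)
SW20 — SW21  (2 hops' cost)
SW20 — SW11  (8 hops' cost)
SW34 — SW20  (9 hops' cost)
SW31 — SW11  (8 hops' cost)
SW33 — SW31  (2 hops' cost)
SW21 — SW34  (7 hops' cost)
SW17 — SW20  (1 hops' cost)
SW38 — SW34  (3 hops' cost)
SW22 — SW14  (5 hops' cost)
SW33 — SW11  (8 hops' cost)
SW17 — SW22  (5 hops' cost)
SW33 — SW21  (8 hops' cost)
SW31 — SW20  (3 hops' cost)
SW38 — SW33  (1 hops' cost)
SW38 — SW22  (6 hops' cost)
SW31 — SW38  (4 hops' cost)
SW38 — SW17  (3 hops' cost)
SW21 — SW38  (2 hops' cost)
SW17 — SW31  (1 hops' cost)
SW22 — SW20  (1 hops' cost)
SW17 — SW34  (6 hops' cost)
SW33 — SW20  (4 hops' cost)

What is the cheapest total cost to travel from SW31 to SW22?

Compare a few routes:
SW31 → SW33 → SW20 → SW22: 2+4+1 = 7
SW31 → SW20 → SW22: 3+1 = 4
SW31 → SW17 → SW20 → SW22: 1+1+1 = 3
SW31 → SW17 → SW22: 1+5 = 6
The minimum is 3 hops' cost via SW31 → SW17 → SW20 → SW22.

3 hops' cost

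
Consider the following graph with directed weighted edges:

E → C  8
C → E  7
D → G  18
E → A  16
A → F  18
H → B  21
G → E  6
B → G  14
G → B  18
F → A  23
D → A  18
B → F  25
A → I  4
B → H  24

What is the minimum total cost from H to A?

57

Enumerating some paths:
H → B → G → E → A: 21+14+6+16 = 57
H → B → F → A: 21+25+23 = 69
Cheapest is H → B → G → E → A at 57.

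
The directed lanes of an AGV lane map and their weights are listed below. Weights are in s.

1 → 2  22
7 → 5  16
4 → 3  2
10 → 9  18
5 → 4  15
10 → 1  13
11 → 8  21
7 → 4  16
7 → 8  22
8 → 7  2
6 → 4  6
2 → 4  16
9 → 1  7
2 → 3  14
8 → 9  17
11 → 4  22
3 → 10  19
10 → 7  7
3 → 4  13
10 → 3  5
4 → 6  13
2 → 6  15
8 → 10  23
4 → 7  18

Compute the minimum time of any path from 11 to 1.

Shortest distances from 11:
11: 0
8: 21  (via 11)
4: 22  (via 11)
7: 23  (via 8)
3: 24  (via 4)
6: 35  (via 4)
9: 38  (via 8)
5: 39  (via 7)
10: 43  (via 3)
1: 45  (via 9)
Shortest route: 11 → 8 → 9 → 1 = 45 s.

45 s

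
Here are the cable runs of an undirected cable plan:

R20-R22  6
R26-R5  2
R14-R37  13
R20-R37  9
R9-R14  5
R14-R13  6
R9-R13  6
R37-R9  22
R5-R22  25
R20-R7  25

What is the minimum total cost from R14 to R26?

Enumerating some paths:
R14 - R37 - R20 - R22 - R5 - R26: 13+9+6+25+2 = 55
R14 - R9 - R37 - R20 - R22 - R5 - R26: 5+22+9+6+25+2 = 69
The minimum is 55 via R14 - R37 - R20 - R22 - R5 - R26.

55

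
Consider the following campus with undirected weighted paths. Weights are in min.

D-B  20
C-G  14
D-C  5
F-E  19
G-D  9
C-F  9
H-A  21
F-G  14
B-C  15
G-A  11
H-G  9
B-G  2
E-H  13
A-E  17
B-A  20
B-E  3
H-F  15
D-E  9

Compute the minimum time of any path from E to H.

Running Dijkstra from E:
E: 0
B: 3  (via E)
G: 5  (via B)
D: 9  (via E)
H: 13  (via E)
Shortest route: E–H = 13 min.

13 min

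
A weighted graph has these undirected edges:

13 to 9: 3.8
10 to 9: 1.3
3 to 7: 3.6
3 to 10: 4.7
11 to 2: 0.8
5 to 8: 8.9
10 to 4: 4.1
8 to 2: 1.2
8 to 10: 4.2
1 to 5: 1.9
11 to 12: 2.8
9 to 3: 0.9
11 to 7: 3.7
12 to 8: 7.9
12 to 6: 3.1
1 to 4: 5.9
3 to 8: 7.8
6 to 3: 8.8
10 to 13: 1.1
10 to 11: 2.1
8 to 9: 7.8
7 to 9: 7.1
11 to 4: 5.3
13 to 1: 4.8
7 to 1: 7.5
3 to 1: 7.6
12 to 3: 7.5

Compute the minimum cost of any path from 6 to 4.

Enumerating some paths:
6 - 3 - 9 - 10 - 4: 8.8+0.9+1.3+4.1 = 15.1
6 - 12 - 11 - 4: 3.1+2.8+5.3 = 11.2
6 - 12 - 11 - 10 - 4: 3.1+2.8+2.1+4.1 = 12.1
The minimum is 11.2 via 6 - 12 - 11 - 4.

11.2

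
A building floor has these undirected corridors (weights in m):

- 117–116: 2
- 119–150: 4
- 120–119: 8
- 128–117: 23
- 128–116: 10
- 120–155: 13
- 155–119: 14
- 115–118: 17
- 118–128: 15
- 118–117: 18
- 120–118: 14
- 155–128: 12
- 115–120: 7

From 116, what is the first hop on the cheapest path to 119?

Compare a few routes:
116 → 117 → 118 → 120 → 119: 2+18+14+8 = 42
116 → 128 → 155 → 119: 10+12+14 = 36
The minimum is 36 m via 116 → 128 → 155 → 119.
So from 116 the first move is to 128.

128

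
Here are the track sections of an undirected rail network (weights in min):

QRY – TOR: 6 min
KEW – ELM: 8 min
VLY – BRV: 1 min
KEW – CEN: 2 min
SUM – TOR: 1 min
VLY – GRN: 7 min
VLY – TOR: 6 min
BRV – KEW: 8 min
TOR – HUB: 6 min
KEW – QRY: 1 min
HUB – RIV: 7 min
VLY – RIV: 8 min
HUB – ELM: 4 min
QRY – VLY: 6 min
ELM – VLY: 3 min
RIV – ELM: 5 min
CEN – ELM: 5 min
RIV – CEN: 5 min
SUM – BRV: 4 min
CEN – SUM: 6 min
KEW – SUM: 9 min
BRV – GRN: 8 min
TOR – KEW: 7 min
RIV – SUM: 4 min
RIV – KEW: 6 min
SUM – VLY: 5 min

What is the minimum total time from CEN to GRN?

Shortest distances from CEN:
CEN: 0
KEW: 2  (via CEN)
QRY: 3  (via KEW)
RIV: 5  (via CEN)
ELM: 5  (via CEN)
SUM: 6  (via CEN)
TOR: 7  (via SUM)
VLY: 8  (via ELM)
HUB: 9  (via ELM)
BRV: 9  (via VLY)
GRN: 15  (via VLY)
Shortest route: CEN → ELM → VLY → GRN = 15 min.

15 min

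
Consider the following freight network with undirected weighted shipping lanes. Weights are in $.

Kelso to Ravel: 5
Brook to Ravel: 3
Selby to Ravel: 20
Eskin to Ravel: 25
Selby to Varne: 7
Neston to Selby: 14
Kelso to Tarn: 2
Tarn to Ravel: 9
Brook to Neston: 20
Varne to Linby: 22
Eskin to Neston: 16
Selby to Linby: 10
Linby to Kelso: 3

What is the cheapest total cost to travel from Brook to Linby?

$11

Shortest distances from Brook:
Brook: 0
Ravel: 3  (via Brook)
Kelso: 8  (via Ravel)
Tarn: 10  (via Kelso)
Linby: 11  (via Kelso)
Shortest route: Brook → Ravel → Kelso → Linby = $11.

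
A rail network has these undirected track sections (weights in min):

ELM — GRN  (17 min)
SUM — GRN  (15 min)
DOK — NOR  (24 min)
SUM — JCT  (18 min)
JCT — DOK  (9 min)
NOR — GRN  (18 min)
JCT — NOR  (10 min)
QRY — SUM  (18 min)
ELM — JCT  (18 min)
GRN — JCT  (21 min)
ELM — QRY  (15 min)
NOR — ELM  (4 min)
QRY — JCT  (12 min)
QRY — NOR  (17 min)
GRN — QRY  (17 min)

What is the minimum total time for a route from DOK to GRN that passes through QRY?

38 min

Best DOK to QRY: DOK–JCT–QRY costing 21
Shortest QRY→GRN: QRY–GRN = 17
Total via QRY: 21 + 17 = 38 min.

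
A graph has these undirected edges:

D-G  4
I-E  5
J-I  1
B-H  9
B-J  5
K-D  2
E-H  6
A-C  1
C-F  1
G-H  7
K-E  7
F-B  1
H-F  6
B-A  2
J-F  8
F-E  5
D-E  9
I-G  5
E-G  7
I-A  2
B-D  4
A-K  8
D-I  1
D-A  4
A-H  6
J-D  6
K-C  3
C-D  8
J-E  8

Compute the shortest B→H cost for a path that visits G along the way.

15

Best B to G: B–D–G costing 8
Best G to H: G–H costing 7
Total via G: 8 + 7 = 15.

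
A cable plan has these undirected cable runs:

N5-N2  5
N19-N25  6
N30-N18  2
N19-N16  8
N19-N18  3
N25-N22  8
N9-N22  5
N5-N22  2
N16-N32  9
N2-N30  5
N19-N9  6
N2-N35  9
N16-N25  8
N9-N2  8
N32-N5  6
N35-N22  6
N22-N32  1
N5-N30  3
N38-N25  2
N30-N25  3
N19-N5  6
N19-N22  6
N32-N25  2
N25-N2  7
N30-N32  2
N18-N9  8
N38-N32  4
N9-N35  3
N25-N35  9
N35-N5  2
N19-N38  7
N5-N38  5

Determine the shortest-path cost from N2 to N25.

7

Compare a few routes:
N2 - N30 - N25: 5+3 = 8
N2 - N25: 7 = 7
Cheapest is N2 - N25 at 7.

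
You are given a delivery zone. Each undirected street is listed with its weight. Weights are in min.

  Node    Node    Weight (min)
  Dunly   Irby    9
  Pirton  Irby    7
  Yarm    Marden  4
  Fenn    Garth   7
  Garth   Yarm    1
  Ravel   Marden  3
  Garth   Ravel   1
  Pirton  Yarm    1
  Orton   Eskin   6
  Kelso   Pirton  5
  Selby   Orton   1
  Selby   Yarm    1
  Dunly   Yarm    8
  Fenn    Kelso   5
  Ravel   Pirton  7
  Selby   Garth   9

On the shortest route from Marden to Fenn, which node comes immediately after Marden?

Enumerating some paths:
Marden - Ravel - Garth - Fenn: 3+1+7 = 11
Marden - Yarm - Garth - Fenn: 4+1+7 = 12
The minimum is 11 min via Marden - Ravel - Garth - Fenn.
So from Marden the first move is to Ravel.

Ravel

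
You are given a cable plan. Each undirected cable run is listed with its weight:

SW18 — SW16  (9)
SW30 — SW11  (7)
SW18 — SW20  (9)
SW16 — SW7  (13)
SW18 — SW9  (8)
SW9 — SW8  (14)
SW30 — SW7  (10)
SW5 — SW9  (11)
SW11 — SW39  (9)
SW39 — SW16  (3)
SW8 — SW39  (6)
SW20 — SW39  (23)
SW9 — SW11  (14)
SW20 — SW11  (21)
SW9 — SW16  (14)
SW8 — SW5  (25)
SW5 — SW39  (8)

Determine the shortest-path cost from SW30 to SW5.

Settle nodes by increasing distance from SW30:
SW30: 0
SW11: 7  (via SW30)
SW7: 10  (via SW30)
SW39: 16  (via SW11)
SW16: 19  (via SW39)
SW9: 21  (via SW11)
SW8: 22  (via SW39)
SW5: 24  (via SW39)
Shortest route: SW30 → SW11 → SW39 → SW5 = 24.

24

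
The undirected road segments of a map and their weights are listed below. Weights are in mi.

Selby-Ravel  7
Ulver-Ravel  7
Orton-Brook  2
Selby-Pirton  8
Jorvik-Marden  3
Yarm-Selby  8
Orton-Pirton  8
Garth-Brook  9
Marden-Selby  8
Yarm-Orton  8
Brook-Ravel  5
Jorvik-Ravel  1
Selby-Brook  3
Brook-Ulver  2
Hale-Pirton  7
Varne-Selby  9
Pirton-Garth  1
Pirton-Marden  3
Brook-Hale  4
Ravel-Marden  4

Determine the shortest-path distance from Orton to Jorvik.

8 mi

Settle nodes by increasing distance from Orton:
Orton: 0
Brook: 2  (via Orton)
Ulver: 4  (via Brook)
Selby: 5  (via Brook)
Hale: 6  (via Brook)
Ravel: 7  (via Brook)
Jorvik: 8  (via Ravel)
Shortest route: Orton → Brook → Ravel → Jorvik = 8 mi.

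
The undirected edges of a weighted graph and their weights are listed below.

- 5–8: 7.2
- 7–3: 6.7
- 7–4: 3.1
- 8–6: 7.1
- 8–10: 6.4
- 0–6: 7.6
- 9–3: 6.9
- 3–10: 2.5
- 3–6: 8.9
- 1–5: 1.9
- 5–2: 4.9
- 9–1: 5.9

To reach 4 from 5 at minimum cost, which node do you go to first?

Enumerating some paths:
5–1–9–3–7–4: 1.9+5.9+6.9+6.7+3.1 = 24.5
5–8–6–3–7–4: 7.2+7.1+8.9+6.7+3.1 = 33
5–8–10–3–7–4: 7.2+6.4+2.5+6.7+3.1 = 25.9
The minimum is 24.5 via 5–1–9–3–7–4.
So from 5 the first move is to 1.

1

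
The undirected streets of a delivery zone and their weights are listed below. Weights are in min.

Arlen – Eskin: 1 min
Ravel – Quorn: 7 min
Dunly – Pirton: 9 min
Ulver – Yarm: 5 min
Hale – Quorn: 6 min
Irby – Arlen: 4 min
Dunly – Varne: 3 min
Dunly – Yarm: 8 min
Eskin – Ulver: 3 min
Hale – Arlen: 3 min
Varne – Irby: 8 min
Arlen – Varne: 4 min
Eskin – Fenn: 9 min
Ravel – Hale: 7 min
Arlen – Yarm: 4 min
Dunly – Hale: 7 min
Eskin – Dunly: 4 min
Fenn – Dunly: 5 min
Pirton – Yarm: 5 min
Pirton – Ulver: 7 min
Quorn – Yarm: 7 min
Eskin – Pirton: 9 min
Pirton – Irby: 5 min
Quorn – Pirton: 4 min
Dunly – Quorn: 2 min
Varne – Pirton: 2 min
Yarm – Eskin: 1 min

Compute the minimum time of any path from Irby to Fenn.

14 min

Shortest distances from Irby:
Irby: 0
Arlen: 4  (via Irby)
Eskin: 5  (via Arlen)
Pirton: 5  (via Irby)
Yarm: 6  (via Eskin)
Hale: 7  (via Arlen)
Varne: 7  (via Pirton)
Ulver: 8  (via Eskin)
Quorn: 9  (via Pirton)
Dunly: 9  (via Eskin)
Ravel: 14  (via Hale)
Fenn: 14  (via Eskin)
Shortest route: Irby → Arlen → Eskin → Fenn = 14 min.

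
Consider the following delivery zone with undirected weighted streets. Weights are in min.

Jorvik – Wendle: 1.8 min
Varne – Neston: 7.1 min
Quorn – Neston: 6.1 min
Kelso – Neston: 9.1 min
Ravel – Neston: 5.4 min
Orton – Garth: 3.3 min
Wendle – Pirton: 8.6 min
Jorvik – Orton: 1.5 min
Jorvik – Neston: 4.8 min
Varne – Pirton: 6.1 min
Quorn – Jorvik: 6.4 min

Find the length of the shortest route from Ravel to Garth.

15 min

Running Dijkstra from Ravel:
Ravel: 0
Neston: 5.4  (via Ravel)
Jorvik: 10.2  (via Neston)
Quorn: 11.5  (via Neston)
Orton: 11.7  (via Jorvik)
Wendle: 12  (via Jorvik)
Varne: 12.5  (via Neston)
Kelso: 14.5  (via Neston)
Garth: 15  (via Orton)
Shortest route: Ravel → Neston → Jorvik → Orton → Garth = 15 min.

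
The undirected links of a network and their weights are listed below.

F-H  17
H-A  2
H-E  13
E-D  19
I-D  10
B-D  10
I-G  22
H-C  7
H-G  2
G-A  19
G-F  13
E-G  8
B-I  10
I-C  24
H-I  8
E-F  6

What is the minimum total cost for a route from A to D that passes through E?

Best A to E: A → H → G → E costing 12
Best E to D: E → D costing 19
Total via E: 12 + 19 = 31.

31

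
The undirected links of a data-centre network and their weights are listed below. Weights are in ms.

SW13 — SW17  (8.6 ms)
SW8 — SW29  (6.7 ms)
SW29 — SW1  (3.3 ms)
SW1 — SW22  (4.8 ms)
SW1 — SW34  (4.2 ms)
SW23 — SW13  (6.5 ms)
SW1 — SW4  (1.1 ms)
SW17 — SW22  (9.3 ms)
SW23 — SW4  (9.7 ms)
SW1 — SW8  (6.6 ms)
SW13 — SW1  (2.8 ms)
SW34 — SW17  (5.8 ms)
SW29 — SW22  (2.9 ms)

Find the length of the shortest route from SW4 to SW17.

Shortest distances from SW4:
SW4: 0
SW1: 1.1  (via SW4)
SW13: 3.9  (via SW1)
SW29: 4.4  (via SW1)
SW34: 5.3  (via SW1)
SW22: 5.9  (via SW1)
SW8: 7.7  (via SW1)
SW23: 9.7  (via SW4)
SW17: 11.1  (via SW34)
Shortest route: SW4 → SW1 → SW34 → SW17 = 11.1 ms.

11.1 ms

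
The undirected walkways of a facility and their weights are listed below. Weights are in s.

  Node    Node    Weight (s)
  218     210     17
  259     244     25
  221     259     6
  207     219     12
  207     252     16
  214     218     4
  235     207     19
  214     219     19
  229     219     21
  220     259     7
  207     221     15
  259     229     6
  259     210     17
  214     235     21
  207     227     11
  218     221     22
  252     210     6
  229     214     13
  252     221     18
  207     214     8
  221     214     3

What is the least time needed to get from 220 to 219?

Enumerating some paths:
220 - 259 - 221 - 214 - 219: 7+6+3+19 = 35
220 - 259 - 221 - 214 - 207 - 219: 7+6+3+8+12 = 36
220 - 259 - 229 - 219: 7+6+21 = 34
220 - 259 - 221 - 207 - 219: 7+6+15+12 = 40
The minimum is 34 s via 220 - 259 - 229 - 219.

34 s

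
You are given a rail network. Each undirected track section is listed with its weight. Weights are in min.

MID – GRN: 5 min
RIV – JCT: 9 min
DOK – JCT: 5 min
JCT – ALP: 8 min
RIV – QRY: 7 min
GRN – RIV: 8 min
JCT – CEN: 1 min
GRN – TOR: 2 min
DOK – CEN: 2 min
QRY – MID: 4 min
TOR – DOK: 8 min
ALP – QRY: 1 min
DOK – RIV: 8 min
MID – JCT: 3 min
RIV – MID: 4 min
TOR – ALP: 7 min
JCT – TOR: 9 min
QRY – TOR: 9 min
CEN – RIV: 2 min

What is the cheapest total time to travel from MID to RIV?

Settle nodes by increasing distance from MID:
MID: 0
JCT: 3  (via MID)
CEN: 4  (via JCT)
QRY: 4  (via MID)
RIV: 4  (via MID)
Shortest route: MID → RIV = 4 min.

4 min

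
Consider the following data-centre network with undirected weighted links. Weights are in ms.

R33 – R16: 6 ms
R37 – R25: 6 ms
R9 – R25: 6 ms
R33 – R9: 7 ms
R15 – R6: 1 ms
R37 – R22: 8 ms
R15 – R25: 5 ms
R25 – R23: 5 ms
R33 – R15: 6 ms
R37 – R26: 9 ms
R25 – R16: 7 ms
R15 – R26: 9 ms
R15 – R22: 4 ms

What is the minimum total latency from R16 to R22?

16 ms

Candidate routes:
R16–R33–R15–R22: 6+6+4 = 16
R16–R33–R9–R25–R15–R22: 6+7+6+5+4 = 28
R16–R25–R37–R22: 7+6+8 = 21
The minimum is 16 ms via R16–R33–R15–R22.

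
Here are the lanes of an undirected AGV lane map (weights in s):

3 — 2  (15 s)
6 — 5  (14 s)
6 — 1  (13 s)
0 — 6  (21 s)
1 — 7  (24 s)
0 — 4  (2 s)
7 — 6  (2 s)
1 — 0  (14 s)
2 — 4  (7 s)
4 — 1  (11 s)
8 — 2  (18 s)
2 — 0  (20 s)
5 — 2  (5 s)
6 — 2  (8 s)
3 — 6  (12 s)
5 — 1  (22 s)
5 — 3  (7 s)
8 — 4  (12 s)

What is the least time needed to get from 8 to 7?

Candidate routes:
8–4–2–6–7: 12+7+8+2 = 29
8–2–6–7: 18+8+2 = 28
The minimum is 28 s via 8–2–6–7.

28 s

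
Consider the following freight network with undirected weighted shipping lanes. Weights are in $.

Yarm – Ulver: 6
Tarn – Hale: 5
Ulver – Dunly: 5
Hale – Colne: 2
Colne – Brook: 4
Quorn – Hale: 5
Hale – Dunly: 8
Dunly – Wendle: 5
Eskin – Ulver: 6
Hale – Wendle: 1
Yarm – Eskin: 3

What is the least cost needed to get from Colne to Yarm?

Candidate routes:
Colne → Hale → Dunly → Ulver → Yarm: 2+8+5+6 = 21
Colne → Hale → Wendle → Dunly → Ulver → Yarm: 2+1+5+5+6 = 19
Cheapest is Colne → Hale → Wendle → Dunly → Ulver → Yarm at $19.

$19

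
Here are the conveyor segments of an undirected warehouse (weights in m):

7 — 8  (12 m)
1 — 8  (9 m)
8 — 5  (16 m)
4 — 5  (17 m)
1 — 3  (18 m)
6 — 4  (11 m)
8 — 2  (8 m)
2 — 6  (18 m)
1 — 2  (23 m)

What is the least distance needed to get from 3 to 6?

Compare a few routes:
3–1–2–6: 18+23+18 = 59
3–1–8–5–4–6: 18+9+16+17+11 = 71
3–1–8–2–6: 18+9+8+18 = 53
3–1–2–8–5–4–6: 18+23+8+16+17+11 = 93
The minimum is 53 m via 3–1–8–2–6.

53 m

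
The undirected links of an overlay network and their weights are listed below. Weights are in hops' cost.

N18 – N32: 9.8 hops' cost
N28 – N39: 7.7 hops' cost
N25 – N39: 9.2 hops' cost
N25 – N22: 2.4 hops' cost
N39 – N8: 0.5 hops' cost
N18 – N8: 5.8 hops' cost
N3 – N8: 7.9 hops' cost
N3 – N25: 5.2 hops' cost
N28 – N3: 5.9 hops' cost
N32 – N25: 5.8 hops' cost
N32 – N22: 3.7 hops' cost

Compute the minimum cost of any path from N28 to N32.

Enumerating some paths:
N28–N3–N25–N32: 5.9+5.2+5.8 = 16.9
N28–N3–N25–N22–N32: 5.9+5.2+2.4+3.7 = 17.2
Cheapest is N28–N3–N25–N32 at 16.9 hops' cost.

16.9 hops' cost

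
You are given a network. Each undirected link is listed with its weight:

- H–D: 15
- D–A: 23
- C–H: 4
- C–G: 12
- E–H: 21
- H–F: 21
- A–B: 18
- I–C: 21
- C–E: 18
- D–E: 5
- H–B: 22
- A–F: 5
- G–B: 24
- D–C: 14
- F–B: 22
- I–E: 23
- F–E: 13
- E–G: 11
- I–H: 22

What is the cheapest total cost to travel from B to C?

Running Dijkstra from B:
B: 0
A: 18  (via B)
F: 22  (via B)
H: 22  (via B)
G: 24  (via B)
C: 26  (via H)
Shortest route: B → H → C = 26.

26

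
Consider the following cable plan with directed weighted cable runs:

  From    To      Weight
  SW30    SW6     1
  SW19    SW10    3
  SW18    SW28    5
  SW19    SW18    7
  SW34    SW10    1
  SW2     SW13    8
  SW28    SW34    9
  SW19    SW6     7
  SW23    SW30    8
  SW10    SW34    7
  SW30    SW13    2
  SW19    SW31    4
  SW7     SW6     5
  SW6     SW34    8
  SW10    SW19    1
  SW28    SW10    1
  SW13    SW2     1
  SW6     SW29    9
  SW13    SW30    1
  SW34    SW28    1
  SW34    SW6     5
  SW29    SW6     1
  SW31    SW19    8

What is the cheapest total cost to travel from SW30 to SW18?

Candidate routes:
SW30 → SW6 → SW34 → SW10 → SW19 → SW18: 1+8+1+1+7 = 18
SW30 → SW6 → SW34 → SW28 → SW10 → SW19 → SW18: 1+8+1+1+1+7 = 19
Cheapest is SW30 → SW6 → SW34 → SW10 → SW19 → SW18 at 18.

18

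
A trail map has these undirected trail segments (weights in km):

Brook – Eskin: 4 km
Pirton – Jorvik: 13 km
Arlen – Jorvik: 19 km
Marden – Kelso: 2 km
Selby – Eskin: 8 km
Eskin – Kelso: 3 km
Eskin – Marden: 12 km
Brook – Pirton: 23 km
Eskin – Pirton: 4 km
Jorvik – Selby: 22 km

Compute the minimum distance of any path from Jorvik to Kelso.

20 km

Compare a few routes:
Jorvik–Pirton–Eskin–Kelso: 13+4+3 = 20
Jorvik–Pirton–Eskin–Marden–Kelso: 13+4+12+2 = 31
Jorvik–Pirton–Brook–Eskin–Kelso: 13+23+4+3 = 43
Jorvik–Selby–Eskin–Kelso: 22+8+3 = 33
The minimum is 20 km via Jorvik–Pirton–Eskin–Kelso.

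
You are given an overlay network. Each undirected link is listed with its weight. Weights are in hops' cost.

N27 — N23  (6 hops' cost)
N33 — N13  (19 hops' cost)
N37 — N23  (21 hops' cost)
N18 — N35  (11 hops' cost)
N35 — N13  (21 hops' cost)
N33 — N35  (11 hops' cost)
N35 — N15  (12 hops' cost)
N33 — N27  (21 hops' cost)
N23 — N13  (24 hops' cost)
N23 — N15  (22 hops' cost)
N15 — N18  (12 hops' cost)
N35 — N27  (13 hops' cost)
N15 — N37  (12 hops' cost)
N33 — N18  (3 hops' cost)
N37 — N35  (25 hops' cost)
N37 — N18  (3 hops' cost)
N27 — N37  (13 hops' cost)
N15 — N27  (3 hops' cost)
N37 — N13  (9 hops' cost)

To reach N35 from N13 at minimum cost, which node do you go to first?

Candidate routes:
N13 - N35: 21 = 21
N13 - N37 - N18 - N35: 9+3+11 = 23
The minimum is 21 hops' cost via N13 - N35.
So from N13 the first move is to N35.

N35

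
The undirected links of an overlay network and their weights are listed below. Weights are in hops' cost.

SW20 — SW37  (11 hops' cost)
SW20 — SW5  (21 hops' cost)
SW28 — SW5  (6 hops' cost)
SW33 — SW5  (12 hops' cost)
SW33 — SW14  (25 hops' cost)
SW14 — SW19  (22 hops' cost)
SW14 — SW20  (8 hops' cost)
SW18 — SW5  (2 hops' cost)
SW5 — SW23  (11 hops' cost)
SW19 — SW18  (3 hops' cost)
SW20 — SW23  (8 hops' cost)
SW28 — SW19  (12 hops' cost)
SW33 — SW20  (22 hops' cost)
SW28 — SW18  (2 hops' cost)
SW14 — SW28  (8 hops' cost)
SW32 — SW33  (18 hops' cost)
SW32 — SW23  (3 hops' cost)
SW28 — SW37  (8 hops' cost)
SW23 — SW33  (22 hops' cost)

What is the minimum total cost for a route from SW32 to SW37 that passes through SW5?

26 hops' cost

Best SW32 to SW5: SW32 → SW23 → SW5 costing 14
Shortest SW5→SW37: SW5 → SW18 → SW28 → SW37 = 12
Total via SW5: 14 + 12 = 26 hops' cost.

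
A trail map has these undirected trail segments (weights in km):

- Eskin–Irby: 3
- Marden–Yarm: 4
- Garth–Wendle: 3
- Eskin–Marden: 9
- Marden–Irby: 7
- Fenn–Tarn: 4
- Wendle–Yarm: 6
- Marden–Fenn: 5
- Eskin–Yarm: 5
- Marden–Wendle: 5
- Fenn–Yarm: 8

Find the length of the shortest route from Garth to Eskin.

14 km

Enumerating some paths:
Garth–Wendle–Yarm–Eskin: 3+6+5 = 14
Garth–Wendle–Marden–Eskin: 3+5+9 = 17
Cheapest is Garth–Wendle–Yarm–Eskin at 14 km.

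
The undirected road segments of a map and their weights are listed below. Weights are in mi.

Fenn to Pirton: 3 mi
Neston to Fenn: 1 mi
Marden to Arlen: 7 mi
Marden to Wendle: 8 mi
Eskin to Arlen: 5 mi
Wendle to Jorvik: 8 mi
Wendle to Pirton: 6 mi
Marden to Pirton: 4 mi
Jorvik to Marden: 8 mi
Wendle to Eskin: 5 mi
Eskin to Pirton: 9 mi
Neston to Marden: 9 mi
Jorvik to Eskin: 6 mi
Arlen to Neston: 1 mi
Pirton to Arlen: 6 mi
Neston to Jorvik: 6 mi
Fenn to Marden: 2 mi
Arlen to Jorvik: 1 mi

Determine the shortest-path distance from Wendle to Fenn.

9 mi

Compare a few routes:
Wendle–Pirton–Fenn: 6+3 = 9
Wendle–Marden–Fenn: 8+2 = 10
Cheapest is Wendle–Pirton–Fenn at 9 mi.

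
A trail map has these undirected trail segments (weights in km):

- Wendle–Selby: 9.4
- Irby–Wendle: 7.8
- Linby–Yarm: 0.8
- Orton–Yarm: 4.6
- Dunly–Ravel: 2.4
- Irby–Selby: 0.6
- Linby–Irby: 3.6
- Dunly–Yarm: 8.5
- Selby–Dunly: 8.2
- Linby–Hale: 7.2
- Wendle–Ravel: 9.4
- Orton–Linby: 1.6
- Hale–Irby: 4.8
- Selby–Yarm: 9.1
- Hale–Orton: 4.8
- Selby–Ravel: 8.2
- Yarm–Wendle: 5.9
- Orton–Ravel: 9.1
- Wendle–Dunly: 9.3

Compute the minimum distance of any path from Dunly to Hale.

13.6 km

Enumerating some paths:
Dunly → Yarm → Linby → Orton → Hale: 8.5+0.8+1.6+4.8 = 15.7
Dunly → Ravel → Selby → Irby → Hale: 2.4+8.2+0.6+4.8 = 16
Dunly → Selby → Irby → Hale: 8.2+0.6+4.8 = 13.6
Dunly → Ravel → Orton → Hale: 2.4+9.1+4.8 = 16.3
Cheapest is Dunly → Selby → Irby → Hale at 13.6 km.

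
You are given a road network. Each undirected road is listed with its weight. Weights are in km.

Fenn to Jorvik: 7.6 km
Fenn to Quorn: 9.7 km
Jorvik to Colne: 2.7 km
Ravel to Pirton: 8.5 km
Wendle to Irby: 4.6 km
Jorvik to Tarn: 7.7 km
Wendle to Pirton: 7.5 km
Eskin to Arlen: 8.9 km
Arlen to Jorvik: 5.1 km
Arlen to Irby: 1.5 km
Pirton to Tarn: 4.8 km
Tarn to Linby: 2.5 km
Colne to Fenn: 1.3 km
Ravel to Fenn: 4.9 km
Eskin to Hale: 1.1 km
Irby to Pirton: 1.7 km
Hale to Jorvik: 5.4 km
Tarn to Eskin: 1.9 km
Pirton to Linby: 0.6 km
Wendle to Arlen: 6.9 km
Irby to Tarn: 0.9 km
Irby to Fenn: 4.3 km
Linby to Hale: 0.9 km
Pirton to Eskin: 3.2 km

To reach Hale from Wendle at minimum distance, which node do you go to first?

Candidate routes:
Wendle - Irby - Tarn - Eskin - Hale: 4.6+0.9+1.9+1.1 = 8.5
Wendle - Irby - Pirton - Linby - Hale: 4.6+1.7+0.6+0.9 = 7.8
Wendle - Irby - Tarn - Linby - Hale: 4.6+0.9+2.5+0.9 = 8.9
The minimum is 7.8 km via Wendle - Irby - Pirton - Linby - Hale.
So from Wendle the first move is to Irby.

Irby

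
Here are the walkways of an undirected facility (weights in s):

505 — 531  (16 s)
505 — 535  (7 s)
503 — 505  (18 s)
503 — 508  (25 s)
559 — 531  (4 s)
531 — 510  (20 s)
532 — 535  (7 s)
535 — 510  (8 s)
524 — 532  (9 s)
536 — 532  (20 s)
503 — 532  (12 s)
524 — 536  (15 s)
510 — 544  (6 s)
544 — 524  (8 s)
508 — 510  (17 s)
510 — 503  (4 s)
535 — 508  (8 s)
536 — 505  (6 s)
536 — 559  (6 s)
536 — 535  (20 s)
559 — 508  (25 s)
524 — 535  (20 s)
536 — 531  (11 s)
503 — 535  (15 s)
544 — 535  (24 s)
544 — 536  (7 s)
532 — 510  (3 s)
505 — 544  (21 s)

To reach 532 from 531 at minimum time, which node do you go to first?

Enumerating some paths:
531 - 510 - 532: 20+3 = 23
531 - 559 - 536 - 544 - 510 - 532: 4+6+7+6+3 = 26
Cheapest is 531 - 510 - 532 at 23 s.
So from 531 the first move is to 510.

510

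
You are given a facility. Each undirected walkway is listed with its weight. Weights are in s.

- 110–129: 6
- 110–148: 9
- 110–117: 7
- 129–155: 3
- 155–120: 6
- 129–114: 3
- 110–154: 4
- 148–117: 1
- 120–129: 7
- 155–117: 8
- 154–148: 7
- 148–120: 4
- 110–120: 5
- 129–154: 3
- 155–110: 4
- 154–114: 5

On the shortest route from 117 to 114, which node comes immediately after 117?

148

Compare a few routes:
117 → 155 → 129 → 114: 8+3+3 = 14
117 → 148 → 154 → 114: 1+7+5 = 13
117 → 148 → 154 → 129 → 114: 1+7+3+3 = 14
The minimum is 13 s via 117 → 148 → 154 → 114.
So from 117 the first move is to 148.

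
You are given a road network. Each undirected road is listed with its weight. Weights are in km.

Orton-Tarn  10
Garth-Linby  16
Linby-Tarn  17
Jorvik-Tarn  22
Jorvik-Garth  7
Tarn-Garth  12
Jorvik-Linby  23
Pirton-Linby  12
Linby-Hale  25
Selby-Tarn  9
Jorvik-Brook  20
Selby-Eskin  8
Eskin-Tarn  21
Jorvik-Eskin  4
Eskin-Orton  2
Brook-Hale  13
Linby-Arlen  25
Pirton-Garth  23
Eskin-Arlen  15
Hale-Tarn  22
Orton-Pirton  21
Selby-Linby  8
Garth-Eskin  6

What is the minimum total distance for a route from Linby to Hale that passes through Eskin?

Best Linby to Eskin: Linby → Selby → Eskin costing 16
Best Eskin to Hale: Eskin → Orton → Tarn → Hale costing 34
Total via Eskin: 16 + 34 = 50 km.

50 km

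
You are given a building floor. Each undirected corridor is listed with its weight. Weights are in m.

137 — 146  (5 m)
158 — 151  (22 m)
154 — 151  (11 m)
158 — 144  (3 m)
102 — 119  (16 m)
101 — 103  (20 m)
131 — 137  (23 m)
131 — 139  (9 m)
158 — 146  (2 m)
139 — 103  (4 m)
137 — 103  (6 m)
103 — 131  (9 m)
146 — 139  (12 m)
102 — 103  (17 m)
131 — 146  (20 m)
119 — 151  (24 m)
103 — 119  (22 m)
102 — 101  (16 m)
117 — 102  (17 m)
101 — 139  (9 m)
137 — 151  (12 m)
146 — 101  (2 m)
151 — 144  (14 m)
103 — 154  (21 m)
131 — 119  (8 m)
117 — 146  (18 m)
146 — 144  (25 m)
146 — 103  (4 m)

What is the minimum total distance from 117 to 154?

43 m

Compare a few routes:
117–146–137–103–154: 18+5+6+21 = 50
117–146–137–151–154: 18+5+12+11 = 46
117–146–158–144–151–154: 18+2+3+14+11 = 48
117–146–103–154: 18+4+21 = 43
The minimum is 43 m via 117–146–103–154.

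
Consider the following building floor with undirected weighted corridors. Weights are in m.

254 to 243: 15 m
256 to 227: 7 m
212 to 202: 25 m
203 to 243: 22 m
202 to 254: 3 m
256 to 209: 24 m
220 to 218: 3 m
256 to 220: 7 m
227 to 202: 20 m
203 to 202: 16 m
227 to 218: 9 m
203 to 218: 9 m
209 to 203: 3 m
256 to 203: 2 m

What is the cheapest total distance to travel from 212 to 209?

Shortest distances from 212:
212: 0
202: 25  (via 212)
254: 28  (via 202)
203: 41  (via 202)
256: 43  (via 203)
243: 43  (via 254)
209: 44  (via 203)
Shortest route: 212–202–203–209 = 44 m.

44 m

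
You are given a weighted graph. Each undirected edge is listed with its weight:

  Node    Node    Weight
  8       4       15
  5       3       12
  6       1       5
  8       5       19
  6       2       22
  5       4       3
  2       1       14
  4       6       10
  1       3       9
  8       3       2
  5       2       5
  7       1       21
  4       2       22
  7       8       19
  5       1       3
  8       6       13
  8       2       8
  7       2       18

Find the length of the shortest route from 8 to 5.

Compare a few routes:
8–3–1–5: 2+9+3 = 14
8–4–5: 15+3 = 18
8–3–5: 2+12 = 14
8–2–5: 8+5 = 13
The minimum is 13 via 8–2–5.

13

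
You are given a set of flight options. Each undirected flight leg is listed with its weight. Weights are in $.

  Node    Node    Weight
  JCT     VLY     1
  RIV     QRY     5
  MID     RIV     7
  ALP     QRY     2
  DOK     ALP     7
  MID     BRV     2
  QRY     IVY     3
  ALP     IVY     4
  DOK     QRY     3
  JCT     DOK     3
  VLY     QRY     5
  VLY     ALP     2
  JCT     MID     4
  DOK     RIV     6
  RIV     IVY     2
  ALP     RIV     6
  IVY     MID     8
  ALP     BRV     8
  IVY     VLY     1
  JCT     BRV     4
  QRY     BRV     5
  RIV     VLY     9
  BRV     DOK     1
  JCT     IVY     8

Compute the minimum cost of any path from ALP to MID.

$7

Settle nodes by increasing distance from ALP:
ALP: 0
VLY: 2  (via ALP)
QRY: 2  (via ALP)
JCT: 3  (via VLY)
IVY: 3  (via VLY)
DOK: 5  (via QRY)
RIV: 5  (via IVY)
BRV: 6  (via DOK)
MID: 7  (via JCT)
Shortest route: ALP → VLY → JCT → MID = $7.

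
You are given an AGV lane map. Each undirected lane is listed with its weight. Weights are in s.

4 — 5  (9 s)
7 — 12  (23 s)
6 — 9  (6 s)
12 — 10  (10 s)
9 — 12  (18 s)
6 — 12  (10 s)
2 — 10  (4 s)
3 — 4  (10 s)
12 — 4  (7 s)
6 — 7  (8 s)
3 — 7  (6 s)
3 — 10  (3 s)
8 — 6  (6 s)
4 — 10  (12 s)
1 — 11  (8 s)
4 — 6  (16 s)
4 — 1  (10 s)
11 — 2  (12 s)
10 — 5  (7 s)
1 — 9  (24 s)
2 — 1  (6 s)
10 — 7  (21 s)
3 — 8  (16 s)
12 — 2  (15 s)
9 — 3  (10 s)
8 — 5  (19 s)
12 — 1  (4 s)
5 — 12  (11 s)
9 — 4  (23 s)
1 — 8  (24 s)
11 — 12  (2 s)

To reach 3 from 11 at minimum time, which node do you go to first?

12

Candidate routes:
11–12–10–3: 2+10+3 = 15
11–2–10–3: 12+4+3 = 19
11–12–4–3: 2+7+10 = 19
The minimum is 15 s via 11–12–10–3.
So from 11 the first move is to 12.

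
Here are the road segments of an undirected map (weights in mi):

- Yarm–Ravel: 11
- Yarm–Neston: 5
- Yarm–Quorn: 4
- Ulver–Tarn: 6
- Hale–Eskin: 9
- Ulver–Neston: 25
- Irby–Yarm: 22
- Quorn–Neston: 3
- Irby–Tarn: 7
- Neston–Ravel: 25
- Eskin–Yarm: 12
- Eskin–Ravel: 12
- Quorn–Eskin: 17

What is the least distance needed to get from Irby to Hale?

Shortest distances from Irby:
Irby: 0
Tarn: 7  (via Irby)
Ulver: 13  (via Tarn)
Yarm: 22  (via Irby)
Quorn: 26  (via Yarm)
Neston: 27  (via Yarm)
Ravel: 33  (via Yarm)
Eskin: 34  (via Yarm)
Hale: 43  (via Eskin)
Shortest route: Irby–Yarm–Eskin–Hale = 43 mi.

43 mi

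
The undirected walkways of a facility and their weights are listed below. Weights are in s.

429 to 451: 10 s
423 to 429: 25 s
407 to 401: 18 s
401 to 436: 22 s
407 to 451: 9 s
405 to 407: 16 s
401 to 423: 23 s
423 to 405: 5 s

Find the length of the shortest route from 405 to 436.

Shortest distances from 405:
405: 0
423: 5  (via 405)
407: 16  (via 405)
451: 25  (via 407)
401: 28  (via 423)
429: 30  (via 423)
436: 50  (via 401)
Shortest route: 405–423–401–436 = 50 s.

50 s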